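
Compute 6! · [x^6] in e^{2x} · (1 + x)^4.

8992

The EGF product rule gives c_6 = Σ_{k_1+k_2=6} C(6; k_1,k_2) · ∏ g_i(k_i), where e^{2x} gives (2)^k; (1+x)^4 gives the falling factorial (4)_k.
g_1(k) for k = 0…6: 1, 2, 4, 8, 16, 32, 64.
g_2(k) for k = 0…6: 1, 4, 12, 24, 24, 0, 0.
c_6 = Σ_k C(6,k)·g_1(k)·g_2(6−k) = 15·4·24 + 20·8·24 + 15·16·12 + 6·32·4 + 1·64·1 = 1440 + 3840 + 2880 + 768 + 64 = 8992.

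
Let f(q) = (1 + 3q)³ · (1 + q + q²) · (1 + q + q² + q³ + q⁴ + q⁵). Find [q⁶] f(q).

(1 + 3q)³ has coefficients 1,9,27,27 for degrees 0…3.
(1 + q + q²) has coefficients 1,1,1,0,0,0,0 for degrees 0…6.
Finally multiplying by (1 + q + q² + q³ + q⁴ + q⁵), the product of all factors after the first has coefficients 1,2,3,3,3,3,2 for degrees 0…6.
[q⁶] = 1·2 + 9·3 + 27·3 + 27·3 = 191.

191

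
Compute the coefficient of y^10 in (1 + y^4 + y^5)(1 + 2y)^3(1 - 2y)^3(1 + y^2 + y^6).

33

(1 + y^4 + y^5) has coefficients 1,0,0,0,1,1 for degrees 0…5.
(1 + 2y)^3 has coefficients 1,6,12,8,0,0,0,0,0,0,0 for degrees 0…10.
Multiplying by (1 - 2y)^3 gives running coefficients 1,0,-12,0,48,0,-64,0,0,0,0 for degrees 0…10.
Finally multiplying by (1 + y^2 + y^6), the product of all factors after the first has coefficients 1,0,-11,0,36,0,-15,0,-76,0,48 for degrees 0…10.
[y^10] = 1·48 + 1·(-15) + 1·0 = 33.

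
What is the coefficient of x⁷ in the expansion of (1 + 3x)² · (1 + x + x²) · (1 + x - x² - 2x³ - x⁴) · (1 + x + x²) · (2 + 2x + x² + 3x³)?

-399

(1 + 3x)² has coefficients 1,6,9 for degrees 0…2.
(1 + x + x²) has coefficients 1,1,1,0,0,0,0,0 for degrees 0…7.
Multiplying by (1 + x - x² - 2x³ - x⁴) gives running coefficients 1,2,1,-2,-4,-3,-1,0 for degrees 0…7.
Multiplying by (1 + x + x²) gives running coefficients 1,3,4,1,-5,-9,-8,-4 for degrees 0…7.
Finally multiplying by (2 + 2x + x² + 3x³), the product of all factors after the first has coefficients 2,8,15,16,5,-15,-36,-48 for degrees 0…7.
[x⁷] = 1·(-48) + 6·(-36) + 9·(-15) = -399.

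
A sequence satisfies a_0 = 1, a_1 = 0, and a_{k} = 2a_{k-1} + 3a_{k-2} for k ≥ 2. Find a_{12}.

132861

The ordinary generating function has denominator 1 - 2z - 3z^2.
Iterating the recurrence: a_0,…,a_{12} = 1, 0, 3, 6, 21, 60, 183, 546, 1641, 4920, 14763, 44286, 132861.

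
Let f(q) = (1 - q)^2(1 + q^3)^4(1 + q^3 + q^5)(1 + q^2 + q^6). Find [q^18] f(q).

(1 - q)^2 has coefficients 1,-2,1 for degrees 0…2.
(1 + q^3)^4 has coefficients 1,0,0,4,0,0,6,0,0,4,0,0,1,0,0,0,0,0,0 for degrees 0…18.
Multiplying by (1 + q^3 + q^5) gives running coefficients 1,0,0,5,0,1,10,0,4,10,0,6,5,0,4,1,0,1,0 for degrees 0…18.
Finally multiplying by (1 + q^2 + q^6), the product of all factors after the first has coefficients 1,0,1,5,0,6,11,1,14,15,4,17,15,6,13,11,4,8,5 for degrees 0…18.
[q^18] = 1·5 − 2·8 + 1·4 = -7.

-7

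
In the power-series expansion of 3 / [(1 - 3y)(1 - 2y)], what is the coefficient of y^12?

4758393

Partial fractions give a closed form: a_n = (9)·3^n + (-6)·2^n.
At n = 12: a_12 = 4758393.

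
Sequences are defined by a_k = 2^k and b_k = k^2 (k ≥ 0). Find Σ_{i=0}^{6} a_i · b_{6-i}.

Write out a_i and b_{6-i} for i = 0,…,6 and sum the products.
Σ = 1·36 + 2·25 + 4·16 + 8·9 + 16·4 + 32·1 + 64·0 = 318.

318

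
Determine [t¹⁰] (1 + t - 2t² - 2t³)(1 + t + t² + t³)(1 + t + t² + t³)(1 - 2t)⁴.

(1 + t - 2t² - 2t³) has coefficients 1,1,-2,-2 for degrees 0…3.
(1 + t + t² + t³) has coefficients 1,1,1,1,0,0,0,0,0,0,0 for degrees 0…10.
Multiplying by (1 + t + t² + t³) gives running coefficients 1,2,3,4,3,2,1,0,0,0,0 for degrees 0…10.
Finally multiplying by (1 - 2t)⁴, the product of all factors after the first has coefficients 1,-6,11,-4,-5,10,-23,8,8,0,16 for degrees 0…10.
[t¹⁰] = 1·16 + 1·0 − 2·8 − 2·8 = -16.

-16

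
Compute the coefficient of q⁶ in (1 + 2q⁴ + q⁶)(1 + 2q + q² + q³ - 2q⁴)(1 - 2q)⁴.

(1 + 2q⁴ + q⁶) has coefficients 1,0,0,0,2,0,1 for degrees 0…6.
(1 + 2q + q² + q³ - 2q⁴) has coefficients 1,2,1,1,-2,0,0 for degrees 0…6.
Finally multiplying by (1 - 2q)⁴, the product of all factors after the first has coefficients 1,-6,9,9,-34,40,-64 for degrees 0…6.
[q⁶] = 1·(-64) + 2·9 + 1·1 = -45.

-45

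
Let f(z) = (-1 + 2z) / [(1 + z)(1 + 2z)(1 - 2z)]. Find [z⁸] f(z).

-511

Partial fractions give a closed form: a_n = (1)·(-1)^n + (-2)·(-2)^n.
At n = 8: a_8 = -511.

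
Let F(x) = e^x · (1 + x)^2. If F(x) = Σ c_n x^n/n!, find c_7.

57

The EGF product rule gives c_7 = Σ_{k_1+k_2=7} C(7; k_1,k_2) · ∏ g_i(k_i), where e^x gives (1)^k; (1+x)^2 gives the falling factorial (2)_k.
g_1(k) for k = 0…7: 1, 1, 1, 1, 1, 1, 1, 1.
g_2(k) for k = 0…7: 1, 2, 2, 0, 0, 0, 0, 0.
c_7 = Σ_k C(7,k)·g_1(k)·g_2(7−k) = 21·1·2 + 7·1·2 + 1·1·1 = 42 + 14 + 1 = 57.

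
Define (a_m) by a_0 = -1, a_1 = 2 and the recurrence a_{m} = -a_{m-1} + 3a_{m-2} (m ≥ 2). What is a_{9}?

The ordinary generating function has denominator 1 + q - 3q^2.
Iterating the recurrence: a_0,…,a_{9} = -1, 2, -5, 11, -26, 59, -137, 314, -725, 1667.

1667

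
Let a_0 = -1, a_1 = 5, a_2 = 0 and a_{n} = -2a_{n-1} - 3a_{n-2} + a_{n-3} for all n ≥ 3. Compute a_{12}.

880

The ordinary generating function has denominator 1 + 2q + 3q^2 - q^3.
Iterating the recurrence: a_0,…,a_{12} = -1, 5, 0, -16, 37, -26, -75, 265, -331, -208, 1674, -3055, 880.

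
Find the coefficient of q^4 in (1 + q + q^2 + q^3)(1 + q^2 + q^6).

(1 + q + q^2 + q^3) has coefficients 1,1,1,1 for degrees 0…3.
(1 + q^2 + q^6) has coefficients 1,0,1,0,0 for degrees 0…4.
[q^4] = 1·0 + 1·0 + 1·1 + 1·0 = 1.

1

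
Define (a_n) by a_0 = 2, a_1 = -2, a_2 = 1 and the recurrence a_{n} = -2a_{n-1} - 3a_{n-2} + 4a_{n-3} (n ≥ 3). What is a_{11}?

The ordinary generating function has denominator 1 + 2q + 3q^2 - 4q^3.
Iterating the recurrence: a_0,…,a_{11} = 2, -2, 1, 12, -35, 38, 77, -408, 737, 58, -3959, 10692.

10692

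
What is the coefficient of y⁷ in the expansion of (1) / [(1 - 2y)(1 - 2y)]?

1024

The denominator gives the recurrence a_n = 4a_(n−1) − 4a_(n−2) for n ≥ 2; the numerator fixes a_0 = 1, a_1 = 4.
Iterating: 1, 4, 12, 32, 80, 192, 448, 1024, so a_7 = 1024.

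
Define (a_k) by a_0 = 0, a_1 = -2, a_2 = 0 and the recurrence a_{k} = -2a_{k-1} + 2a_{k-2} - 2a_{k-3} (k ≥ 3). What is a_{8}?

The ordinary generating function has denominator 1 + 2x - 2x^2 + 2x^3.
Iterating the recurrence: a_0,…,a_{8} = 0, -2, 0, -4, 12, -32, 96, -280, 816.

816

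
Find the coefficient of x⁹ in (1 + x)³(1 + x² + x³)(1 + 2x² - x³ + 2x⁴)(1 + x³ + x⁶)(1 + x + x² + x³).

120

(1 + x)³ has coefficients 1,3,3,1 for degrees 0…3.
(1 + x² + x³) has coefficients 1,0,1,1,0,0,0,0,0,0 for degrees 0…9.
Multiplying by (1 + 2x² - x³ + 2x⁴) gives running coefficients 1,0,3,0,4,1,1,2,0,0 for degrees 0…9.
Multiplying by (1 + x³ + x⁶) gives running coefficients 1,0,3,1,4,4,2,6,4,1 for degrees 0…9.
Finally multiplying by (1 + x + x² + x³), the product of all factors after the first has coefficients 1,1,4,5,8,12,11,16,16,13 for degrees 0…9.
[x⁹] = 1·13 + 3·16 + 3·16 + 1·11 = 120.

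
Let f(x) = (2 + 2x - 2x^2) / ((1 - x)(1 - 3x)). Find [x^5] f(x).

The denominator gives the recurrence a_n = 4a_(n−1) − 3a_(n−2) for n ≥ 3; the numerator fixes a_0 = 2, a_1 = 10, a_2 = 32.
Iterating: 2, 10, 32, 98, 296, 890, so a_5 = 890.

890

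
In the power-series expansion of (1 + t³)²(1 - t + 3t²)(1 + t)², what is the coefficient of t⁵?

4

(1 + t³)² has coefficients 1,0,0,2,0,0 for degrees 0…5.
(1 - t + 3t²) has coefficients 1,-1,3,0,0,0 for degrees 0…5.
Finally multiplying by (1 + t)², the product of all factors after the first has coefficients 1,1,2,5,3,0 for degrees 0…5.
[t⁵] = 1·0 + 2·2 = 4.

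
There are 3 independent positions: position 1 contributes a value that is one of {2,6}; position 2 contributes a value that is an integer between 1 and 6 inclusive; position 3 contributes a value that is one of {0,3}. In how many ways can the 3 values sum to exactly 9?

The generating function for the choices is (q² + q⁶)·(q + q² + q³ + q⁴ + q⁵ + q⁶)·(1 + q³); the count is [q⁹].
(q² + q⁶) has coefficients 0,0,1,0,0,0,1 for degrees 0…6.
(q + q² + q³ + q⁴ + q⁵ + q⁶) has coefficients 0,1,1,1,1,1,1,0,0,0 for degrees 0…9.
Finally multiplying by (1 + q³), the product of all factors after the first has coefficients 0,1,1,1,2,2,2,1,1,1 for degrees 0…9.
[q⁹] = 1·1 + 1·1 = 2.

2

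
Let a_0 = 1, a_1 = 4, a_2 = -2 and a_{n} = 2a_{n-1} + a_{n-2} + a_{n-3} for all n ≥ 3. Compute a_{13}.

13297

The ordinary generating function has denominator 1 - 2z - z^2 - z^3.
Iterating the recurrence: a_0,…,a_{13} = 1, 4, -2, 1, 4, 7, 19, 49, 124, 316, 805, 2050, 5221, 13297.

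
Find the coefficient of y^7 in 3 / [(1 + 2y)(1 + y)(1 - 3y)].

Partial fractions give a closed form: a_n = (12/5)·(-2)^n + (-3/4)·(-1)^n + (27/20)·3^n.
At n = 7: a_7 = 2646.

2646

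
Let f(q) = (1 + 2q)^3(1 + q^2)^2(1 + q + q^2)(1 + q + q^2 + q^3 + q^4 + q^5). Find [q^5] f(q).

(1 + 2q)^3 has coefficients 1,6,12,8 for degrees 0…3.
(1 + q^2)^2 has coefficients 1,0,2,0,1,0 for degrees 0…5.
Multiplying by (1 + q + q^2) gives running coefficients 1,1,3,2,3,1 for degrees 0…5.
Finally multiplying by (1 + q + q^2 + q^3 + q^4 + q^5), the product of all factors after the first has coefficients 1,2,5,7,10,11 for degrees 0…5.
[q^5] = 1·11 + 6·10 + 12·7 + 8·5 = 195.

195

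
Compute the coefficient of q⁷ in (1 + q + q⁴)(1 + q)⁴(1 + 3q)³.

355

(1 + q + q⁴) has coefficients 1,1,0,0,1 for degrees 0…4.
(1 + q)⁴ has coefficients 1,4,6,4,1,0,0,0 for degrees 0…7.
Finally multiplying by (1 + 3q)³, the product of all factors after the first has coefficients 1,13,69,193,307,279,135,27 for degrees 0…7.
[q⁷] = 1·27 + 1·135 + 1·193 = 355.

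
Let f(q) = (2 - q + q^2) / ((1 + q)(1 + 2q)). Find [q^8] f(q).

1404

The denominator gives the recurrence a_n = −3a_(n−1) − 2a_(n−2) for n ≥ 3; the numerator fixes a_0 = 2, a_1 = -7, a_2 = 18.
Iterating: 2, -7, 18, -40, 84, -172, 348, -700, 1404, so a_8 = 1404.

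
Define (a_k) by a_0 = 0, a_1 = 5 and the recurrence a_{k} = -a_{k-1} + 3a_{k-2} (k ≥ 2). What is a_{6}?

The ordinary generating function has denominator 1 + t - 3t^2.
Iterating the recurrence: a_0,…,a_{6} = 0, 5, -5, 20, -35, 95, -200.

-200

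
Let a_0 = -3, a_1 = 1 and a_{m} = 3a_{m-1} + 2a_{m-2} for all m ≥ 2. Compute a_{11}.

-194215

The ordinary generating function has denominator 1 - 3y - 2y^2.
Iterating the recurrence: a_0,…,a_{11} = -3, 1, -3, -7, -27, -95, -339, -1207, -4299, -15311, -54531, -194215.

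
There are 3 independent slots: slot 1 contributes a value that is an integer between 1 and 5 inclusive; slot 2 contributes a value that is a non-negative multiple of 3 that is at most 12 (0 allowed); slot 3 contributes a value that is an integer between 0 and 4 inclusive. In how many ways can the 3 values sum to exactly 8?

9

The generating function for the choices is (z + z^2 + z^3 + z^4 + z^5)·(1 + z^3 + z^6 + z^9 + z^12)·(1 + z + z^2 + z^3 + z^4); the count is [z^8].
(z + z^2 + z^3 + z^4 + z^5) has coefficients 0,1,1,1,1,1 for degrees 0…5.
(1 + z^3 + z^6 + z^9 + z^12) has coefficients 1,0,0,1,0,0,1,0,0 for degrees 0…8.
Finally multiplying by (1 + z + z^2 + z^3 + z^4), the product of all factors after the first has coefficients 1,1,1,2,2,1,2,2,1 for degrees 0…8.
[z^8] = 1·2 + 1·2 + 1·1 + 1·2 + 1·2 = 9.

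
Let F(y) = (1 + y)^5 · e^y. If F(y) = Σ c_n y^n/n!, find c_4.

501

The EGF product rule gives c_4 = Σ_{k_1+k_2=4} C(4; k_1,k_2) · ∏ g_i(k_i), where (1+y)^5 gives the falling factorial (5)_k; e^y gives (1)^k.
g_1(k) for k = 0…4: 1, 5, 20, 60, 120.
g_2(k) for k = 0…4: 1, 1, 1, 1, 1.
c_4 = Σ_k C(4,k)·g_1(k)·g_2(4−k) = 1·1·1 + 4·5·1 + 6·20·1 + 4·60·1 + 1·120·1 = 1 + 20 + 120 + 240 + 120 = 501.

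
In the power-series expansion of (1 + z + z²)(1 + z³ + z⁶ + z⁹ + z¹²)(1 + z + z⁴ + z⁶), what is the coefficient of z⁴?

(1 + z + z²) has coefficients 1,1,1 for degrees 0…2.
(1 + z³ + z⁶ + z⁹ + z¹²) has coefficients 1,0,0,1,0 for degrees 0…4.
Finally multiplying by (1 + z + z⁴ + z⁶), the product of all factors after the first has coefficients 1,1,0,1,2 for degrees 0…4.
[z⁴] = 1·2 + 1·1 + 1·0 = 3.

3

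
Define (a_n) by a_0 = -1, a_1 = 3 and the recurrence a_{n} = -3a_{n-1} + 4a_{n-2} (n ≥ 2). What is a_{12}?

The ordinary generating function has denominator 1 + 3q - 4q^2.
Iterating the recurrence: a_0,…,a_{12} = -1, 3, -13, 51, -205, 819, -3277, 13107, -52429, 209715, -838861, 3355443, -13421773.

-13421773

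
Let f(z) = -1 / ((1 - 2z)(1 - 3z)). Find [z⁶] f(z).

The denominator gives the recurrence a_n = 5a_(n−1) − 6a_(n−2) for n ≥ 2; the numerator fixes a_0 = -1, a_1 = -5.
Iterating: -1, -5, -19, -65, -211, -665, -2059, so a_6 = -2059.

-2059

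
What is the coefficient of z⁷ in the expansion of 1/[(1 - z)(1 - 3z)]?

3280

The denominator gives the recurrence a_n = 4a_(n−1) − 3a_(n−2) for n ≥ 2; the numerator fixes a_0 = 1, a_1 = 4.
Iterating: 1, 4, 13, 40, 121, 364, 1093, 3280, so a_7 = 3280.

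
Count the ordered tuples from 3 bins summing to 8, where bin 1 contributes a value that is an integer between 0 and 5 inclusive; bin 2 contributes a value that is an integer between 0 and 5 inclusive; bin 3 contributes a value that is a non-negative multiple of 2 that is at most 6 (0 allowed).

16

The generating function for the choices is (1 + y + y² + y³ + y⁴ + y⁵)·(1 + y + y² + y³ + y⁴ + y⁵)·(1 + y² + y⁴ + y⁶); the count is [y⁸].
(1 + y + y² + y³ + y⁴ + y⁵) has coefficients 1,1,1,1,1,1 for degrees 0…5.
(1 + y + y² + y³ + y⁴ + y⁵) has coefficients 1,1,1,1,1,1,0,0,0 for degrees 0…8.
Finally multiplying by (1 + y² + y⁴ + y⁶), the product of all factors after the first has coefficients 1,1,2,2,3,3,3,3,2 for degrees 0…8.
[y⁸] = 1·2 + 1·3 + 1·3 + 1·3 + 1·3 + 1·2 = 16.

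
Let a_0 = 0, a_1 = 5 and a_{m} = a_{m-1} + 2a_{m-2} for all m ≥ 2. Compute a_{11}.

3415

The ordinary generating function has denominator 1 - q - 2q^2.
Iterating the recurrence: a_0,…,a_{11} = 0, 5, 5, 15, 25, 55, 105, 215, 425, 855, 1705, 3415.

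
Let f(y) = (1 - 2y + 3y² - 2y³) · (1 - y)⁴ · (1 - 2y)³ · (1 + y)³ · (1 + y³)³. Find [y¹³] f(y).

534

(1 - 2y + 3y² - 2y³) has coefficients 1,-2,3,-2 for degrees 0…3.
(1 - y)⁴ has coefficients 1,-4,6,-4,1,0,0,0,0,0,0,0,0,0 for degrees 0…13.
Multiplying by (1 - 2y)³ gives running coefficients 1,-10,42,-96,129,-102,44,-8,0,0,0,0,0,0 for degrees 0…13.
Multiplying by (1 + y)³ gives running coefficients 1,-7,15,1,-43,39,29,-53,6,20,-8,0,0,0 for degrees 0…13.
Finally multiplying by (1 + y³)³, the product of all factors after the first has coefficients 1,-7,15,4,-64,84,35,-203,168,111,-303,150,148,-226 for degrees 0…13.
[y¹³] = 1·(-226) − 2·148 + 3·150 − 2·(-303) = 534.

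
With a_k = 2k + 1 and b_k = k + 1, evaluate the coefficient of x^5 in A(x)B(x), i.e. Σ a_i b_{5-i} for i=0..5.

The convolution is the t^5 coefficient of A(t)B(t).
Σ = 1·6 + 3·5 + 5·4 + 7·3 + 9·2 + 11·1 = 91.

91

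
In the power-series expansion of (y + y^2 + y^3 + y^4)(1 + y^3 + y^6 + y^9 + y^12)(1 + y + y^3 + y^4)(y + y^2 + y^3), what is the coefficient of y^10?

(y + y^2 + y^3 + y^4) has coefficients 0,1,1,1,1 for degrees 0…4.
(1 + y^3 + y^6 + y^9 + y^12) has coefficients 1,0,0,1,0,0,1,0,0,1,0 for degrees 0…10.
Multiplying by (1 + y + y^3 + y^4) gives running coefficients 1,1,0,2,2,0,2,2,0,2,2 for degrees 0…10.
Finally multiplying by (y + y^2 + y^3), the product of all factors after the first has coefficients 0,1,2,2,3,4,4,4,4,4,4 for degrees 0…10.
[y^10] = 1·4 + 1·4 + 1·4 + 1·4 = 16.

16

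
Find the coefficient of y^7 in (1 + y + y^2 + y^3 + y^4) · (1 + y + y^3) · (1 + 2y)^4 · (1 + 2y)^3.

5071

(1 + y + y^2 + y^3 + y^4) has coefficients 1,1,1,1,1 for degrees 0…4.
(1 + y + y^3) has coefficients 1,1,0,1,0,0,0,0 for degrees 0…7.
Multiplying by (1 + 2y)^4 gives running coefficients 1,9,32,57,56,40,32,16 for degrees 0…7.
Finally multiplying by (1 + 2y)^3, the product of all factors after the first has coefficients 1,15,98,365,854,1316,1400,1136 for degrees 0…7.
[y^7] = 1·1136 + 1·1400 + 1·1316 + 1·854 + 1·365 = 5071.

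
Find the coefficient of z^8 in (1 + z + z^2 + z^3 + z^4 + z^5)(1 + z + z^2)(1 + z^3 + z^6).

6

(1 + z + z^2 + z^3 + z^4 + z^5) has coefficients 1,1,1,1,1,1 for degrees 0…5.
(1 + z + z^2) has coefficients 1,1,1,0,0,0,0,0,0 for degrees 0…8.
Finally multiplying by (1 + z^3 + z^6), the product of all factors after the first has coefficients 1,1,1,1,1,1,1,1,1 for degrees 0…8.
[z^8] = 1·1 + 1·1 + 1·1 + 1·1 + 1·1 + 1·1 = 6.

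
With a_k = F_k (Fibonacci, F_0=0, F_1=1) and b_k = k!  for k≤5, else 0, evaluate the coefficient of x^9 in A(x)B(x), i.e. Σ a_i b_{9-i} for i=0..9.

609

Write out a_i and b_{9-i} for i = 0,…,9 and sum the products.
Σ = 0·0 + 1·0 + 1·0 + 2·0 + 3·120 + 5·24 + 8·6 + 13·2 + 21·1 + 34·1 = 609.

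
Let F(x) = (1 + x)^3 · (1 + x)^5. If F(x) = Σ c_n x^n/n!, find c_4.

1680

The EGF product rule gives c_4 = Σ_{k_1+k_2=4} C(4; k_1,k_2) · ∏ g_i(k_i), where (1+x)^3 gives the falling factorial (3)_k; (1+x)^5 gives the falling factorial (5)_k.
g_1(k) for k = 0…4: 1, 3, 6, 6, 0.
g_2(k) for k = 0…4: 1, 5, 20, 60, 120.
c_4 = Σ_k C(4,k)·g_1(k)·g_2(4−k) = 1·1·120 + 4·3·60 + 6·6·20 + 4·6·5 = 120 + 720 + 720 + 120 = 1680.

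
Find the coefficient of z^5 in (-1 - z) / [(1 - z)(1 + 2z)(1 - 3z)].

The denominator gives the recurrence a_n = 2a_(n−1) + 5a_(n−2) − 6a_(n−3) for n ≥ 3; the numerator fixes a_0 = -1, a_1 = -3, a_2 = -11.
Iterating: -1, -3, -11, -31, -99, -287, so a_5 = -287.

-287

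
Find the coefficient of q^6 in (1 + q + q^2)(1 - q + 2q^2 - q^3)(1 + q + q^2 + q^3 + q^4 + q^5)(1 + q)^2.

12

(1 + q + q^2) has coefficients 1,1,1 for degrees 0…2.
(1 - q + 2q^2 - q^3) has coefficients 1,-1,2,-1,0,0,0 for degrees 0…6.
Multiplying by (1 + q + q^2 + q^3 + q^4 + q^5) gives running coefficients 1,0,2,1,1,1,0 for degrees 0…6.
Finally multiplying by (1 + q)^2, the product of all factors after the first has coefficients 1,2,3,5,5,4,3 for degrees 0…6.
[q^6] = 1·3 + 1·4 + 1·5 = 12.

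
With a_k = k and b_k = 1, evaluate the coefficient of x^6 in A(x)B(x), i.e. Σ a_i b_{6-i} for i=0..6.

21

This is [x^6] in the product of the two ordinary generating functions.
Σ = 0·1 + 1·1 + 2·1 + 3·1 + 4·1 + 5·1 + 6·1 = 21.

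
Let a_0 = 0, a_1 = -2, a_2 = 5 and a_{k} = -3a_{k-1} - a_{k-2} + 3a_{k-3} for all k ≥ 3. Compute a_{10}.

The ordinary generating function has denominator 1 + 3q + q^2 - 3q^3.
Iterating the recurrence: a_0,…,a_{10} = 0, -2, 5, -13, 28, -56, 101, -163, 220, -194, -127.

-127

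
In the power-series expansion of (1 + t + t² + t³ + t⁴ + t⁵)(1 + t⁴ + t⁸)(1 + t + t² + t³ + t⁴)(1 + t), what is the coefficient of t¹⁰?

15

(1 + t + t² + t³ + t⁴ + t⁵) has coefficients 1,1,1,1,1,1 for degrees 0…5.
(1 + t⁴ + t⁸) has coefficients 1,0,0,0,1,0,0,0,1,0,0 for degrees 0…10.
Multiplying by (1 + t + t² + t³ + t⁴) gives running coefficients 1,1,1,1,2,1,1,1,2,1,1 for degrees 0…10.
Finally multiplying by (1 + t), the product of all factors after the first has coefficients 1,2,2,2,3,3,2,2,3,3,2 for degrees 0…10.
[t¹⁰] = 1·2 + 1·3 + 1·3 + 1·2 + 1·2 + 1·3 = 15.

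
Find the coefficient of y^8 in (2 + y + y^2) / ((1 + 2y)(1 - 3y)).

The denominator gives the recurrence a_n = a_(n−1) + 6a_(n−2) for n ≥ 3; the numerator fixes a_0 = 2, a_1 = 3, a_2 = 16.
Iterating: 2, 3, 16, 34, 130, 334, 1114, 3118, 9802, so a_8 = 9802.

9802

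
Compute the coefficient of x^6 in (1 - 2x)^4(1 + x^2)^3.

(1 - 2x)^4 has coefficients 1,-8,24,-32,16 for degrees 0…4.
(1 + x^2)^3 has coefficients 1,0,3,0,3,0,1 for degrees 0…6.
[x^6] = 1·1 − 8·0 + 24·3 − 32·0 + 16·3 = 121.

121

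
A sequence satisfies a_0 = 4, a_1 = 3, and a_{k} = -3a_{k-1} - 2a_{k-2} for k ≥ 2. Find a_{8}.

The ordinary generating function has denominator 1 + 3t + 2t^2.
Iterating the recurrence: a_0,…,a_{8} = 4, 3, -17, 45, -101, 213, -437, 885, -1781.

-1781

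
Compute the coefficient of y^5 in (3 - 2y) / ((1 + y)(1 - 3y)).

424

Partial fractions give a closed form: a_n = (5/4)·(-1)^n + (7/4)·3^n.
At n = 5: a_5 = 424.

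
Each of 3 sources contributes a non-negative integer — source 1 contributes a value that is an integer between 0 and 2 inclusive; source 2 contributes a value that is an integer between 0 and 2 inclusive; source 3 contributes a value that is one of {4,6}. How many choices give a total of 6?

4

The generating function for the choices is (1 + y + y^2)·(1 + y + y^2)·(y^4 + y^6); the count is [y^6].
(1 + y + y^2) has coefficients 1,1,1 for degrees 0…2.
(1 + y + y^2) has coefficients 1,1,1,0,0,0,0 for degrees 0…6.
Finally multiplying by (y^4 + y^6), the product of all factors after the first has coefficients 0,0,0,0,1,1,2 for degrees 0…6.
[y^6] = 1·2 + 1·1 + 1·1 = 4.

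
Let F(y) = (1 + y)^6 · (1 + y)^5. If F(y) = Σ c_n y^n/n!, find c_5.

55440

The EGF product rule gives c_5 = Σ_{k_1+k_2=5} C(5; k_1,k_2) · ∏ g_i(k_i), where (1+y)^6 gives the falling factorial (6)_k; (1+y)^5 gives the falling factorial (5)_k.
g_1(k) for k = 0…5: 1, 6, 30, 120, 360, 720.
g_2(k) for k = 0…5: 1, 5, 20, 60, 120, 120.
c_5 = Σ_k C(5,k)·g_1(k)·g_2(5−k) = 1·1·120 + 5·6·120 + 10·30·60 + 10·120·20 + 5·360·5 + 1·720·1 = 120 + 3600 + 18000 + 24000 + 9000 + 720 = 55440.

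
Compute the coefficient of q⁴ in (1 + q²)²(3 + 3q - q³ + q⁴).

4

(1 + q²)² has coefficients 1,0,2,0,1 for degrees 0…4.
(3 + 3q - q³ + q⁴) has coefficients 3,3,0,-1,1 for degrees 0…4.
[q⁴] = 1·1 + 2·0 + 1·3 = 4.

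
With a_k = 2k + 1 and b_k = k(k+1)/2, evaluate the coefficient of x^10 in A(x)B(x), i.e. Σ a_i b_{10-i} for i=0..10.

The convolution is the t^10 coefficient of A(t)B(t).
Σ = 1·55 + 3·45 + 5·36 + 7·28 + 9·21 + 11·15 + 13·10 + 15·6 + 17·3 + 19·1 + 21·0 = 1210.

1210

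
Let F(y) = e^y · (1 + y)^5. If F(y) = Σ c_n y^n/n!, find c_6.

4051

The EGF product rule gives c_6 = Σ_{k_1+k_2=6} C(6; k_1,k_2) · ∏ g_i(k_i), where e^y gives (1)^k; (1+y)^5 gives the falling factorial (5)_k.
g_1(k) for k = 0…6: 1, 1, 1, 1, 1, 1, 1.
g_2(k) for k = 0…6: 1, 5, 20, 60, 120, 120, 0.
c_6 = Σ_k C(6,k)·g_1(k)·g_2(6−k) = 6·1·120 + 15·1·120 + 20·1·60 + 15·1·20 + 6·1·5 + 1·1·1 = 720 + 1800 + 1200 + 300 + 30 + 1 = 4051.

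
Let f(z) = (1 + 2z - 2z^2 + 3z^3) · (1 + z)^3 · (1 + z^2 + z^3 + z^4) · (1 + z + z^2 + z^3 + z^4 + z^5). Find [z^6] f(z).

83

(1 + 2z - 2z^2 + 3z^3) has coefficients 1,2,-2,3 for degrees 0…3.
(1 + z)^3 has coefficients 1,3,3,1,0,0,0 for degrees 0…6.
Multiplying by (1 + z^2 + z^3 + z^4) gives running coefficients 1,3,4,5,7,7,4 for degrees 0…6.
Finally multiplying by (1 + z + z^2 + z^3 + z^4 + z^5), the product of all factors after the first has coefficients 1,4,8,13,20,27,30 for degrees 0…6.
[z^6] = 1·30 + 2·27 − 2·20 + 3·13 = 83.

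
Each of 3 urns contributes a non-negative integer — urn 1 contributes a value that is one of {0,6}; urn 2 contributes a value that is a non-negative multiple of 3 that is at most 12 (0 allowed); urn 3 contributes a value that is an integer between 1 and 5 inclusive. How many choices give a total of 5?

The generating function for the choices is (1 + x^6)·(1 + x^3 + x^6 + x^9 + x^12)·(x + x^2 + x^3 + x^4 + x^5); the count is [x^5].
(1 + x^6) has coefficients 1,0,0,0,0,0 for degrees 0…5.
(1 + x^3 + x^6 + x^9 + x^12) has coefficients 1,0,0,1,0,0 for degrees 0…5.
Finally multiplying by (x + x^2 + x^3 + x^4 + x^5), the product of all factors after the first has coefficients 0,1,1,1,2,2 for degrees 0…5.
[x^5] = 1·2 = 2.

2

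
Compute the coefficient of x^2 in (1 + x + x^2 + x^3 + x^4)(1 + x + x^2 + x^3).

3

(1 + x + x^2 + x^3 + x^4) has coefficients 1,1,1 for degrees 0…2.
(1 + x + x^2 + x^3) has coefficients 1,1,1 for degrees 0…2.
[x^2] = 1·1 + 1·1 + 1·1 = 3.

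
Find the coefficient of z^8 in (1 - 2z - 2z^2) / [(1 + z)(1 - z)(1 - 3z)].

821

Partial fractions give a closed form: a_n = (1/8)·(-1)^n + (3/4)·1^n + (1/8)·3^n.
At n = 8: a_8 = 821.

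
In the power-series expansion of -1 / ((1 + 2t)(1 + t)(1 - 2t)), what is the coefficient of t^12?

-5461

The denominator gives the recurrence a_n = −a_(n−1) + 4a_(n−2) + 4a_(n−3) for n ≥ 3; the numerator fixes a_0 = -1, a_1 = 1, a_2 = -5.
Iterating: -1, 1, -5, 5, -21, 21, -85, 85, -341, 341, -1365, 1365, -5461, so a_12 = -5461.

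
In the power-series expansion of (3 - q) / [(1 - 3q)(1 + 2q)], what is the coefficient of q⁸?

10856

Partial fractions give a closed form: a_n = (8/5)·3^n + (7/5)·(-2)^n.
At n = 8: a_8 = 10856.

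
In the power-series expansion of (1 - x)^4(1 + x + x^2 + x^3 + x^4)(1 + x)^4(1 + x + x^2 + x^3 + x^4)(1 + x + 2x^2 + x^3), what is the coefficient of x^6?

(1 - x)^4 has coefficients 1,-4,6,-4,1 for degrees 0…4.
(1 + x + x^2 + x^3 + x^4) has coefficients 1,1,1,1,1,0,0 for degrees 0…6.
Multiplying by (1 + x)^4 gives running coefficients 1,5,11,15,16,15,11 for degrees 0…6.
Multiplying by (1 + x + x^2 + x^3 + x^4) gives running coefficients 1,6,17,32,48,62,68 for degrees 0…6.
Finally multiplying by (1 + x + 2x^2 + x^3), the product of all factors after the first has coefficients 1,7,25,62,120,191,258 for degrees 0…6.
[x^6] = 1·258 − 4·191 + 6·120 − 4·62 + 1·25 = -9.

-9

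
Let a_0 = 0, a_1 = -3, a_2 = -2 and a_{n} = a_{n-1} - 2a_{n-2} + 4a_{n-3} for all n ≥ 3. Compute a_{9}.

The ordinary generating function has denominator 1 - q + 2q^2 - 4q^3.
Iterating the recurrence: a_0,…,a_{9} = 0, -3, -2, 4, -4, -20, 4, 28, -60, -100.

-100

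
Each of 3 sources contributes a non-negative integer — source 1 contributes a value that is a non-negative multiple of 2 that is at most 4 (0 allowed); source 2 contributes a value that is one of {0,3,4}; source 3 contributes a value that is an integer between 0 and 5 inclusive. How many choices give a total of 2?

2

The generating function for the choices is (1 + t² + t⁴)·(1 + t³ + t⁴)·(1 + t + t² + t³ + t⁴ + t⁵); the count is [t²].
(1 + t² + t⁴) has coefficients 1,0,1 for degrees 0…2.
(1 + t³ + t⁴) has coefficients 1,0,0 for degrees 0…2.
Finally multiplying by (1 + t + t² + t³ + t⁴ + t⁵), the product of all factors after the first has coefficients 1,1,1 for degrees 0…2.
[t²] = 1·1 + 1·1 = 2.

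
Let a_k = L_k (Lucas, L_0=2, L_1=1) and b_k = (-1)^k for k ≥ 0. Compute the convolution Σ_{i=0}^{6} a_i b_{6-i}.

14

Write out a_i and b_{6-i} for i = 0,…,6 and sum the products.
Σ = 2·1 + 1·(-1) + 3·1 + 4·(-1) + 7·1 + 11·(-1) + 18·1 = 14.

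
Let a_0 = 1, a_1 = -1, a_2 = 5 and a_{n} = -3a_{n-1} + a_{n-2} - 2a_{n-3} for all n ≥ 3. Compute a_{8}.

The ordinary generating function has denominator 1 + 3z - z^2 + 2z^3.
Iterating the recurrence: a_0,…,a_{8} = 1, -1, 5, -18, 61, -211, 730, -2523, 8721.

8721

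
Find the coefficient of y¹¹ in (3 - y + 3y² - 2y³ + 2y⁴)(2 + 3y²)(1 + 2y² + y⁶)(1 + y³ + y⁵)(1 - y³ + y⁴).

119

(3 - y + 3y² - 2y³ + 2y⁴) has coefficients 3,-1,3,-2,2 for degrees 0…4.
(2 + 3y²) has coefficients 2,0,3,0,0,0,0,0,0,0,0,0 for degrees 0…11.
Multiplying by (1 + 2y² + y⁶) gives running coefficients 2,0,7,0,6,0,2,0,3,0,0,0 for degrees 0…11.
Multiplying by (1 + y³ + y⁵) gives running coefficients 2,0,7,2,6,9,2,13,3,8,0,5 for degrees 0…11.
Finally multiplying by (1 - y³ + y⁴), the product of all factors after the first has coefficients 2,0,7,0,8,2,7,9,0,15,-11,15 for degrees 0…11.
[y¹¹] = 3·15 − 1·(-11) + 3·15 − 2·0 + 2·9 = 119.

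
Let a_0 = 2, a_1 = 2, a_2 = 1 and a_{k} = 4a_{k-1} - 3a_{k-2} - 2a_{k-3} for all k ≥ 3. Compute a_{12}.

The ordinary generating function has denominator 1 - 4t + 3t^2 + 2t^3.
Iterating the recurrence: a_0,…,a_{12} = 2, 2, 1, -6, -31, -108, -327, -922, -2491, -6544, -16859, -42822, -107623.

-107623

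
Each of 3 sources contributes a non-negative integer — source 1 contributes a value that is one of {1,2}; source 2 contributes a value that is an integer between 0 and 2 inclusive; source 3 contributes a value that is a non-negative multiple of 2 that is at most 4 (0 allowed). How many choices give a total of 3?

The generating function for the choices is (z + z²)·(1 + z + z²)·(1 + z² + z⁴); the count is [z³].
(z + z²) has coefficients 0,1,1 for degrees 0…2.
(1 + z + z²) has coefficients 1,1,1,0 for degrees 0…3.
Finally multiplying by (1 + z² + z⁴), the product of all factors after the first has coefficients 1,1,2,1 for degrees 0…3.
[z³] = 1·2 + 1·1 = 3.

3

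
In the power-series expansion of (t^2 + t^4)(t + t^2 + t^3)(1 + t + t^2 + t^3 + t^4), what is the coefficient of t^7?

6

(t^2 + t^4) has coefficients 0,0,1,0,1 for degrees 0…4.
(t + t^2 + t^3) has coefficients 0,1,1,1,0,0,0,0 for degrees 0…7.
Finally multiplying by (1 + t + t^2 + t^3 + t^4), the product of all factors after the first has coefficients 0,1,2,3,3,3,2,1 for degrees 0…7.
[t^7] = 1·3 + 1·3 = 6.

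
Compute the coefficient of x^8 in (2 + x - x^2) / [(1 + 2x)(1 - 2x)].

448

The denominator gives the recurrence a_n = 4a_(n−2) for n ≥ 3; the numerator fixes a_0 = 2, a_1 = 1, a_2 = 7.
Iterating: 2, 1, 7, 4, 28, 16, 112, 64, 448, so a_8 = 448.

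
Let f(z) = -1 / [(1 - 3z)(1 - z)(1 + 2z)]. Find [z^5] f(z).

-210

Partial fractions give a closed form: a_n = (-9/10)·3^n + (1/6)·1^n + (-4/15)·(-2)^n.
At n = 5: a_5 = -210.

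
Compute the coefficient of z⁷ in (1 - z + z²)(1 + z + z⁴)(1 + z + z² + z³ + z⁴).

2

(1 - z + z²) has coefficients 1,-1,1 for degrees 0…2.
(1 + z + z⁴) has coefficients 1,1,0,0,1,0,0,0 for degrees 0…7.
Finally multiplying by (1 + z + z² + z³ + z⁴), the product of all factors after the first has coefficients 1,2,2,2,3,2,1,1 for degrees 0…7.
[z⁷] = 1·1 − 1·1 + 1·2 = 2.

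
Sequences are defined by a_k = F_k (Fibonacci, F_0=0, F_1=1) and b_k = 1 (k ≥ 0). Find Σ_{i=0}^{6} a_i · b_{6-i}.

20

The convolution is the x^6 coefficient of A(x)B(x).
Σ = 0·1 + 1·1 + 1·1 + 2·1 + 3·1 + 5·1 + 8·1 = 20.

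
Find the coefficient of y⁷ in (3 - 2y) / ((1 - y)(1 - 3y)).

7654

The denominator gives the recurrence a_n = 4a_(n−1) − 3a_(n−2) for n ≥ 2; the numerator fixes a_0 = 3, a_1 = 10.
Iterating: 3, 10, 31, 94, 283, 850, 2551, 7654, so a_7 = 7654.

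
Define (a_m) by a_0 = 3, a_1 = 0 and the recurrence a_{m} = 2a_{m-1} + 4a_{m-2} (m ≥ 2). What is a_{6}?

960

The ordinary generating function has denominator 1 - 2x - 4x^2.
Iterating the recurrence: a_0,…,a_{6} = 3, 0, 12, 24, 96, 288, 960.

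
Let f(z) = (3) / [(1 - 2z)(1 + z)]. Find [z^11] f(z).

Partial fractions give a closed form: a_n = (2)·2^n + (1)·(-1)^n.
At n = 11: a_11 = 4095.

4095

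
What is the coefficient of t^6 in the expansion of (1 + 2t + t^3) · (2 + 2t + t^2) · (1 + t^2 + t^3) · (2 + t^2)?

(1 + 2t + t^3) has coefficients 1,2,0,1 for degrees 0…3.
(2 + 2t + t^2) has coefficients 2,2,1,0,0,0,0 for degrees 0…6.
Multiplying by (1 + t^2 + t^3) gives running coefficients 2,2,3,4,3,1,0 for degrees 0…6.
Finally multiplying by (2 + t^2), the product of all factors after the first has coefficients 4,4,8,10,9,6,3 for degrees 0…6.
[t^6] = 1·3 + 2·6 + 1·10 = 25.

25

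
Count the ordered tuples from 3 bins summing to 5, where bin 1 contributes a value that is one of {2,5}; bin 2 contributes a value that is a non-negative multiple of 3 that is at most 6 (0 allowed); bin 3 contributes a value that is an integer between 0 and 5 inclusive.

The generating function for the choices is (x^2 + x^5)·(1 + x^3 + x^6)·(1 + x + x^2 + x^3 + x^4 + x^5); the count is [x^5].
(x^2 + x^5) has coefficients 0,0,1,0,0,1 for degrees 0…5.
(1 + x^3 + x^6) has coefficients 1,0,0,1,0,0 for degrees 0…5.
Finally multiplying by (1 + x + x^2 + x^3 + x^4 + x^5), the product of all factors after the first has coefficients 1,1,1,2,2,2 for degrees 0…5.
[x^5] = 1·2 + 1·1 = 3.

3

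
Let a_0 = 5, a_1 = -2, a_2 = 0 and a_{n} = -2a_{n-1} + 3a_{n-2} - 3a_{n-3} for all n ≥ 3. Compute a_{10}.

The ordinary generating function has denominator 1 + 2x - 3x^2 + 3x^3.
Iterating the recurrence: a_0,…,a_{10} = 5, -2, 0, -21, 48, -159, 525, -1671, 5394, -17376, 55947.

55947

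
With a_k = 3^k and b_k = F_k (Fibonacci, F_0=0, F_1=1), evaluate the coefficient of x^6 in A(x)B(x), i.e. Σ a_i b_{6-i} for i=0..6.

This is [x^6] in the product of the two ordinary generating functions.
Σ = 1·8 + 3·5 + 9·3 + 27·2 + 81·1 + 243·1 + 729·0 = 428.

428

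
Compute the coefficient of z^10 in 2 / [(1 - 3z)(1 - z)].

177146

Partial fractions give a closed form: a_n = (3)·3^n + (-1)·1^n.
At n = 10: a_10 = 177146.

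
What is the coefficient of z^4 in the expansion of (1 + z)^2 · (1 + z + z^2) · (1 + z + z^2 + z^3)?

11

(1 + z)^2 has coefficients 1,2,1 for degrees 0…2.
(1 + z + z^2) has coefficients 1,1,1,0,0 for degrees 0…4.
Finally multiplying by (1 + z + z^2 + z^3), the product of all factors after the first has coefficients 1,2,3,3,2 for degrees 0…4.
[z^4] = 1·2 + 2·3 + 1·3 = 11.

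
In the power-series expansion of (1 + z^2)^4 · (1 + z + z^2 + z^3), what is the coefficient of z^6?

10

(1 + z^2)^4 has coefficients 1,0,4,0,6,0,4 for degrees 0…6.
(1 + z + z^2 + z^3) has coefficients 1,1,1,1,0,0,0 for degrees 0…6.
[z^6] = 1·0 + 4·0 + 6·1 + 4·1 = 10.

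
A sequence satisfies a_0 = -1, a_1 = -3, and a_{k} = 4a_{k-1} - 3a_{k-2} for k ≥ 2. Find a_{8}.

The ordinary generating function has denominator 1 - 4x + 3x^2.
Iterating the recurrence: a_0,…,a_{8} = -1, -3, -9, -27, -81, -243, -729, -2187, -6561.

-6561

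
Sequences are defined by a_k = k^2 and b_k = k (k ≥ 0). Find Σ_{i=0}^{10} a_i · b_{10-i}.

825

This is [x^10] in the product of the two ordinary generating functions.
Σ = 0·10 + 1·9 + 4·8 + 9·7 + 16·6 + 25·5 + 36·4 + 49·3 + 64·2 + 81·1 + 100·0 = 825.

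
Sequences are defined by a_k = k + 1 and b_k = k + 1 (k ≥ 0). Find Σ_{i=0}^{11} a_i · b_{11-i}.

Write out a_i and b_{11-i} for i = 0,…,11 and sum the products.
Σ = 1·12 + 2·11 + 3·10 + 4·9 + 5·8 + 6·7 + 7·6 + 8·5 + 9·4 + 10·3 + 11·2 + 12·1 = 364.

364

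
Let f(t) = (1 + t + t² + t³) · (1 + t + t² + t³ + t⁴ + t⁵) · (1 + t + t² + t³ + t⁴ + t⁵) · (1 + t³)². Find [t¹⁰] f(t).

(1 + t + t² + t³) has coefficients 1,1,1,1 for degrees 0…3.
(1 + t + t² + t³ + t⁴ + t⁵) has coefficients 1,1,1,1,1,1,0,0,0,0,0 for degrees 0…10.
Multiplying by (1 + t + t² + t³ + t⁴ + t⁵) gives running coefficients 1,2,3,4,5,6,5,4,3,2,1 for degrees 0…10.
Finally multiplying by (1 + t³)², the product of all factors after the first has coefficients 1,2,3,6,9,12,14,16,18,16,14 for degrees 0…10.
[t¹⁰] = 1·14 + 1·16 + 1·18 + 1·16 = 64.

64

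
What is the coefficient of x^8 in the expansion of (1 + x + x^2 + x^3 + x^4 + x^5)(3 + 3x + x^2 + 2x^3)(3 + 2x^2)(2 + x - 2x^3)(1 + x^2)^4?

(1 + x + x^2 + x^3 + x^4 + x^5) has coefficients 1,1,1,1,1,1 for degrees 0…5.
(3 + 3x + x^2 + 2x^3) has coefficients 3,3,1,2,0,0,0,0,0 for degrees 0…8.
Multiplying by (3 + 2x^2) gives running coefficients 9,9,9,12,2,4,0,0,0 for degrees 0…8.
Multiplying by (2 + x - 2x^3) gives running coefficients 18,27,27,15,-2,-8,-20,-4,-8 for degrees 0…8.
Finally multiplying by (1 + x^2)^4, the product of all factors after the first has coefficients 18,27,99,123,214,214,206,162,26 for degrees 0…8.
[x^8] = 1·26 + 1·162 + 1·206 + 1·214 + 1·214 + 1·123 = 945.

945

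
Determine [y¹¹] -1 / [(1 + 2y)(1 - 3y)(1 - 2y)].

-316407

Partial fractions give a closed form: a_n = (-1/5)·(-2)^n + (-9/5)·3^n + (1)·2^n.
At n = 11: a_11 = -316407.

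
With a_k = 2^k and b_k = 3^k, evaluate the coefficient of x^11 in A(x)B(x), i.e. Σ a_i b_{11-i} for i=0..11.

This is [x^11] in the product of the two ordinary generating functions.
Σ = 1·177147 + 2·59049 + 4·19683 + 8·6561 + 16·2187 + 32·729 + 64·243 + 128·81 + 256·27 + 512·9 + 1024·3 + 2048·1 = 527345.

527345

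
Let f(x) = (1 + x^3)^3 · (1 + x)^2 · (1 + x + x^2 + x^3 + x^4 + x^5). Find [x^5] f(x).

16

(1 + x^3)^3 has coefficients 1,0,0,3,0,0 for degrees 0…5.
(1 + x)^2 has coefficients 1,2,1,0,0,0 for degrees 0…5.
Finally multiplying by (1 + x + x^2 + x^3 + x^4 + x^5), the product of all factors after the first has coefficients 1,3,4,4,4,4 for degrees 0…5.
[x^5] = 1·4 + 3·4 = 16.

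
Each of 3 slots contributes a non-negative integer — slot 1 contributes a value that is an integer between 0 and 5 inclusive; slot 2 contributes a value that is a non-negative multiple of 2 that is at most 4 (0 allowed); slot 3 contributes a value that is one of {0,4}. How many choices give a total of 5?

The generating function for the choices is (1 + q + q² + q³ + q⁴ + q⁵)·(1 + q² + q⁴)·(1 + q⁴); the count is [q⁵].
(1 + q + q² + q³ + q⁴ + q⁵) has coefficients 1,1,1,1,1,1 for degrees 0…5.
(1 + q² + q⁴) has coefficients 1,0,1,0,1,0 for degrees 0…5.
Finally multiplying by (1 + q⁴), the product of all factors after the first has coefficients 1,0,1,0,2,0 for degrees 0…5.
[q⁵] = 1·0 + 1·2 + 1·0 + 1·1 + 1·0 + 1·1 = 4.

4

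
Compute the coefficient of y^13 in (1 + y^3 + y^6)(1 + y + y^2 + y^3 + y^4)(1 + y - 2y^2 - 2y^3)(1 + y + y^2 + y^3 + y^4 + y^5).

-22

(1 + y^3 + y^6) has coefficients 1,0,0,1,0,0,1 for degrees 0…6.
(1 + y + y^2 + y^3 + y^4) has coefficients 1,1,1,1,1,0,0,0,0,0,0,0,0,0 for degrees 0…13.
Multiplying by (1 + y - 2y^2 - 2y^3) gives running coefficients 1,2,0,-2,-2,-3,-4,-2,0,0,0,0,0,0 for degrees 0…13.
Finally multiplying by (1 + y + y^2 + y^3 + y^4 + y^5), the product of all factors after the first has coefficients 1,3,3,1,-1,-4,-9,-13,-13,-11,-9,-6,-2,0 for degrees 0…13.
[y^13] = 1·0 + 1·(-9) + 1·(-13) = -22.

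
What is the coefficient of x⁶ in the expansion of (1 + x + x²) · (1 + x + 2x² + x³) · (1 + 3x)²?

(1 + x + x²) has coefficients 1,1,1 for degrees 0…2.
(1 + x + 2x² + x³) has coefficients 1,1,2,1,0,0,0 for degrees 0…6.
Finally multiplying by (1 + 3x)², the product of all factors after the first has coefficients 1,7,17,22,24,9,0 for degrees 0…6.
[x⁶] = 1·0 + 1·9 + 1·24 = 33.

33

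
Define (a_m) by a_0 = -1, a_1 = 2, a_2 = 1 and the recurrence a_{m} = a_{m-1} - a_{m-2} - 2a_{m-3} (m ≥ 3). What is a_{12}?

-145

The ordinary generating function has denominator 1 - q + q^2 + 2q^3.
Iterating the recurrence: a_0,…,a_{12} = -1, 2, 1, 1, -4, -7, -5, 10, 29, 29, -20, -107, -145.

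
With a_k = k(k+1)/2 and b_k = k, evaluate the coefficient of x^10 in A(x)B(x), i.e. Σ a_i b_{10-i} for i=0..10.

495

The convolution is the x^10 coefficient of A(x)B(x).
Σ = 0·10 + 1·9 + 3·8 + 6·7 + 10·6 + 15·5 + 21·4 + 28·3 + 36·2 + 45·1 + 55·0 = 495.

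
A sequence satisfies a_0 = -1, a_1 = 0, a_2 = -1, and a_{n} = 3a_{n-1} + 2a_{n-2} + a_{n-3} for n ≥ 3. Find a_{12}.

-421391

The ordinary generating function has denominator 1 - 3t - 2t^2 - t^3.
Iterating the recurrence: a_0,…,a_{12} = -1, 0, -1, -4, -14, -51, -185, -671, -2434, -8829, -32026, -116170, -421391.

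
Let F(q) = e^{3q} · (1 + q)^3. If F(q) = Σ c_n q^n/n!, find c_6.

15633

The EGF product rule gives c_6 = Σ_{k_1+k_2=6} C(6; k_1,k_2) · ∏ g_i(k_i), where e^{3q} gives (3)^k; (1+q)^3 gives the falling factorial (3)_k.
g_1(k) for k = 0…6: 1, 3, 9, 27, 81, 243, 729.
g_2(k) for k = 0…6: 1, 3, 6, 6, 0, 0, 0.
c_6 = Σ_k C(6,k)·g_1(k)·g_2(6−k) = 20·27·6 + 15·81·6 + 6·243·3 + 1·729·1 = 3240 + 7290 + 4374 + 729 = 15633.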